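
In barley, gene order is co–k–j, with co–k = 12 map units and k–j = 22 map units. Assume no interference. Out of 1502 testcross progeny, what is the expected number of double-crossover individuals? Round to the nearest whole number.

Map distances give recombination frequencies of 0.120 and 0.220 for the two intervals.
With no interference, expected double-crossover frequency = 0.120 × 0.220 = 0.02640.
Expected number = 0.02640 × 1502 = 39.65 ≈ 40.

40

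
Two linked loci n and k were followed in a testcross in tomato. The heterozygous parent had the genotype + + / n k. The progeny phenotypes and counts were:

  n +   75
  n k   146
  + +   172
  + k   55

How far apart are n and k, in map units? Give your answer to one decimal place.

29.0 map units

The recombinant classes are + k and n +: 55 + 75 = 130.
Recombination frequency = 130/448 = 0.2902 ≈ 29.0%, i.e. 29.0 map units.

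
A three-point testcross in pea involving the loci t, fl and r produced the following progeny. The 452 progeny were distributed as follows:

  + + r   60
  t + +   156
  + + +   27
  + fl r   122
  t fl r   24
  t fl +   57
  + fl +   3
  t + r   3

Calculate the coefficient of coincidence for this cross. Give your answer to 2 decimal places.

The two most frequent reciprocal classes, t + + and + fl r, are the parental types, so the F1 was t + + / + fl r.
The two rarest classes, t + r and + fl +, are the double crossovers. Comparing them with the parentals, only the r allele has switched, so r is the middle locus and the order is fl – r – t.
fl–r: (117 + 6)/452 = 0.2721; r–t: (51 + 6)/452 = 0.1261.
Expected DCO frequency = 0.2721 × 0.1261 ≈ 0.03431; observed = 6/452 ≈ 0.01327.
Coefficient of coincidence = 0.01327/0.03431 ≈ 0.39.

0.39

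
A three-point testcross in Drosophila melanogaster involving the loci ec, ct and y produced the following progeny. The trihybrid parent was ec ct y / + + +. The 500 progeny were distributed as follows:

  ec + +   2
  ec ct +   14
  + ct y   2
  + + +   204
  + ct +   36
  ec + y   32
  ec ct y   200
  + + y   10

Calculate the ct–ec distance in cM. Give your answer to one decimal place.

The two rarest classes, + ct y and ec + +, are the double crossovers. Comparing them with the parentals, only the ec allele has switched, so ec is the middle locus and the order is y – ec – ct.
Crossovers in the ec–ct interval produce the single-crossover classes ec + y and + ct + (32 + 36 = 68) plus the double crossovers (4).
RF(ec–ct) = (68 + 4) / 500 = 72/500 = 0.1440 → 14.4 cM.

14.4 cM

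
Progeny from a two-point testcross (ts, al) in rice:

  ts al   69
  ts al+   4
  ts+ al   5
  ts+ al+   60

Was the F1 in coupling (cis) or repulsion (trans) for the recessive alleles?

cis

The two most frequent classes are ts+ al+ (60) and ts al (69); these are the parental (non-recombinant) types.
So the F1 carried ts+ al+ on one chromosome and ts al on the other — the recessive alleles are on the same chromosome (cis / coupling).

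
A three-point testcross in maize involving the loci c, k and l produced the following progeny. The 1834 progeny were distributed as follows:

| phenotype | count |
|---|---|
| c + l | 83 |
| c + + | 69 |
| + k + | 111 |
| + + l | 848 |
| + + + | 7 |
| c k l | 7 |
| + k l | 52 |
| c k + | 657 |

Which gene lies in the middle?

l

The two most frequent reciprocal classes, c k + and + + l, are the parental types, so the F1 was c k + / + + l.
The two rarest classes, c k l and + + +, are the double crossovers. Comparing them with the parentals, only the l allele has switched, so l is the middle locus and the order is k – l – c.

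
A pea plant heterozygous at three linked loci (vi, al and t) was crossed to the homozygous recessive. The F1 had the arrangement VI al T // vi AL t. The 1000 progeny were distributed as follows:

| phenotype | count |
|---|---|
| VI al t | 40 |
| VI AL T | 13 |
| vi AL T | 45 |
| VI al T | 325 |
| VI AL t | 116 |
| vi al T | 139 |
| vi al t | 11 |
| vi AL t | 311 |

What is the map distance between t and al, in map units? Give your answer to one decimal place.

The two rarest classes, VI AL T and vi al t, are the double crossovers. Comparing them with the parentals, only the al allele has switched, so al is the middle locus and the order is t – al – vi.
Crossovers in the t–al interval produce the single-crossover classes VI al t and vi AL T (40 + 45 = 85) plus the double crossovers (24).
RF(t–al) = (85 + 24) / 1000 = 109/1000 = 0.1090 → 10.9 map units.

10.9 map units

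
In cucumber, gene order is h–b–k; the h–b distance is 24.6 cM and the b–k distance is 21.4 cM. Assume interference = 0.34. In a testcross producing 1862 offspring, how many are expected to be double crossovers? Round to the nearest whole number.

Map distances give recombination frequencies of 0.246 and 0.214 for the two intervals.
With interference 0.34 (so coincidence = 0.66), expected double-crossover frequency = 0.246 × 0.214 × 0.66 = 0.03475.
Expected number = 0.03475 × 1862 = 64.70 ≈ 65.

65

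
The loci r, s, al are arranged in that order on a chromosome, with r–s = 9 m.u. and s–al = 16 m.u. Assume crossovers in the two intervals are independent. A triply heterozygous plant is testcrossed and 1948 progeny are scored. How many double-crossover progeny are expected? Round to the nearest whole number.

Map distances give recombination frequencies of 0.090 and 0.160 for the two intervals.
With no interference, expected double-crossover frequency = 0.090 × 0.160 = 0.01440.
Expected number = 0.01440 × 1948 = 28.05 ≈ 28.

28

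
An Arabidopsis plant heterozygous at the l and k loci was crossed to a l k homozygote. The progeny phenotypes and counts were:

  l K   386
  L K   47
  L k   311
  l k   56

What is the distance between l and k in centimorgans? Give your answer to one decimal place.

12.9 centimorgans

The two most frequent classes, L k (311) and l K (386), are the parental types, so the F1 was L k / l K.
The recombinant classes are L K and l k: 47 + 56 = 103.
Recombination frequency = 103/800 = 0.1288 ≈ 12.9%, i.e. 12.9 centimorgans.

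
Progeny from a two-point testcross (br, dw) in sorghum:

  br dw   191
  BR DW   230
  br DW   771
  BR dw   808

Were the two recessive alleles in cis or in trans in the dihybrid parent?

The two most frequent classes are BR dw (808) and br DW (771); these are the parental (non-recombinant) types.
So the F1 carried BR dw on one chromosome and br DW on the other — the recessive alleles are on opposite chromosomes (trans / repulsion).

trans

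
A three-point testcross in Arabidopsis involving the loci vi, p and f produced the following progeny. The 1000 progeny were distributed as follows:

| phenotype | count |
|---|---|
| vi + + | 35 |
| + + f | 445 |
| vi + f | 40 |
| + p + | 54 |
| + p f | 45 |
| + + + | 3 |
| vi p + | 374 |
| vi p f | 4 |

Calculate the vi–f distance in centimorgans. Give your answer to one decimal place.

The two most frequent reciprocal classes, vi p + and + + f, are the parental types, so the F1 was vi p + / + + f.
The two rarest classes, vi p f and + + +, are the double crossovers. Comparing them with the parentals, only the f allele has switched, so f is the middle locus and the order is p – f – vi.
Crossovers in the f–vi interval produce the single-crossover classes + p + and vi + f (54 + 40 = 94) plus the double crossovers (7).
RF(f–vi) = (94 + 7) / 1000 = 101/1000 = 0.1010 → 10.1 centimorgans.

10.1 centimorgans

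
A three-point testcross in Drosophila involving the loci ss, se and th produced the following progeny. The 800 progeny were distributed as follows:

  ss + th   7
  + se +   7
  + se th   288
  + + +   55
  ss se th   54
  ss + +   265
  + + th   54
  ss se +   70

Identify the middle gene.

th

The two most frequent reciprocal classes, + se th and ss + +, are the parental types, so the F1 was + se th / ss + +.
The two rarest classes, + se + and ss + th, are the double crossovers. Comparing them with the parentals, only the th allele has switched, so th is the middle locus and the order is ss – th – se.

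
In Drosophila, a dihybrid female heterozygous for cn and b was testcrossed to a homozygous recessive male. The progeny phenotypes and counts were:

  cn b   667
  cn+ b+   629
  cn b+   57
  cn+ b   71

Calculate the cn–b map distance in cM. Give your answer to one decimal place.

9.0 cM

The two most frequent classes, cn+ b+ (629) and cn b (667), are the parental types, so the F1 was cn+ b+ / cn b.
The recombinant classes are cn+ b and cn b+: 71 + 57 = 128.
Recombination frequency = 128/1424 = 0.0899 ≈ 9.0%, i.e. 9.0 cM.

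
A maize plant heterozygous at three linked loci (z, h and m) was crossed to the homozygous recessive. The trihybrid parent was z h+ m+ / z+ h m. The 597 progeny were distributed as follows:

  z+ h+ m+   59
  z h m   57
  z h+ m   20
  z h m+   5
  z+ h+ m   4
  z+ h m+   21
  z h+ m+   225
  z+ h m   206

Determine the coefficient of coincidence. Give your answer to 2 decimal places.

The two rarest classes, z h m+ and z+ h+ m, are the double crossovers. Comparing them with the parentals, only the h allele has switched, so h is the middle locus and the order is m – h – z.
m–h: (41 + 9)/597 = 0.0838; h–z: (116 + 9)/597 = 0.2094.
Expected DCO frequency = 0.0838 × 0.2094 ≈ 0.01755; observed = 9/597 ≈ 0.01508.
Coefficient of coincidence = 0.01508/0.01755 ≈ 0.86.

0.86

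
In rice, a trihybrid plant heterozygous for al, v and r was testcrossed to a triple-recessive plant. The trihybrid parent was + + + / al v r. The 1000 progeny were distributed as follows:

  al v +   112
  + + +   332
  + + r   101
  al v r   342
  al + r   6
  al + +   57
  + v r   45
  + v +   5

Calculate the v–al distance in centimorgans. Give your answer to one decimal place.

The two rarest classes, + v + and al + r, are the double crossovers. Comparing them with the parentals, only the v allele has switched, so v is the middle locus and the order is r – v – al.
Crossovers in the v–al interval produce the single-crossover classes al + + and + v r (57 + 45 = 102) plus the double crossovers (11).
RF(v–al) = (102 + 11) / 1000 = 113/1000 = 0.1130 → 11.3 centimorgans.

11.3 centimorgans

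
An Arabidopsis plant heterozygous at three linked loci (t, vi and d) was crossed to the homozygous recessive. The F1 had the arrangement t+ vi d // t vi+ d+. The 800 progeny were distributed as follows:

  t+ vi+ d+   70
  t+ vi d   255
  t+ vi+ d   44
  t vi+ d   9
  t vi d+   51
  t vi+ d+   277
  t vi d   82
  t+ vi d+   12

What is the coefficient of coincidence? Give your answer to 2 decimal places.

0.84

The two rarest classes, t+ vi d+ and t vi+ d, are the double crossovers. Comparing them with the parentals, only the d allele has switched, so d is the middle locus and the order is t – d – vi.
t–d: (152 + 21)/800 = 0.2162; d–vi: (95 + 21)/800 = 0.1450.
Expected DCO frequency = 0.2162 × 0.1450 ≈ 0.03135; observed = 21/800 ≈ 0.02625.
Coefficient of coincidence = 0.02625/0.03135 ≈ 0.84.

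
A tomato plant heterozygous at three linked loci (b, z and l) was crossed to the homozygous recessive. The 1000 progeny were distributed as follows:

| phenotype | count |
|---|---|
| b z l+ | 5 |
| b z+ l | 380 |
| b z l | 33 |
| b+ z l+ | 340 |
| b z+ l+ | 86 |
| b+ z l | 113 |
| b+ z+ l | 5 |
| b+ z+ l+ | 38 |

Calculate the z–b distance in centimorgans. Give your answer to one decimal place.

The two most frequent reciprocal classes, b+ z l+ and b z+ l, are the parental types, so the F1 was b+ z l+ / b z+ l.
The two rarest classes, b z l+ and b+ z+ l, are the double crossovers. Comparing them with the parentals, only the b allele has switched, so b is the middle locus and the order is z – b – l.
Crossovers in the z–b interval produce the single-crossover classes b+ z+ l+ and b z l (38 + 33 = 71) plus the double crossovers (10).
RF(z–b) = (71 + 10) / 1000 = 81/1000 = 0.0810 → 8.1 centimorgans.

8.1 centimorgans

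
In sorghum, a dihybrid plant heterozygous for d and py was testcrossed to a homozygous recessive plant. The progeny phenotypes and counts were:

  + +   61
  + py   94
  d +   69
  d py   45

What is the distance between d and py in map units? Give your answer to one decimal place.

The two most frequent classes, + py (94) and d + (69), are the parental types, so the F1 was + py / d +.
The recombinant classes are + + and d py: 61 + 45 = 106.
Recombination frequency = 106/269 = 0.3941 ≈ 39.4%, i.e. 39.4 map units.

39.4 map units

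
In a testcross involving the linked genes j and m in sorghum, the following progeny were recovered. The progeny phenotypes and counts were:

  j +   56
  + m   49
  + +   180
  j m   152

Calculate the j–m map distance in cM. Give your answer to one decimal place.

24.0 cM

The two most frequent classes, + + (180) and j m (152), are the parental types, so the F1 was + + / j m.
The recombinant classes are + m and j +: 49 + 56 = 105.
Recombination frequency = 105/437 = 0.2403 ≈ 24.0%, i.e. 24.0 cM.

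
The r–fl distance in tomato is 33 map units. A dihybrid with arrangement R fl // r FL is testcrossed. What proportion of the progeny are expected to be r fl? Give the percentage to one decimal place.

A map distance of 33 map units corresponds to a recombination frequency of 0.330.
The F1 is R fl / r FL, so r fl is a recombinant gamete class with expected frequency r/2 = 0.330/2 = 0.1650.
That is 0.1650 = 16.5% of the progeny.

16.5%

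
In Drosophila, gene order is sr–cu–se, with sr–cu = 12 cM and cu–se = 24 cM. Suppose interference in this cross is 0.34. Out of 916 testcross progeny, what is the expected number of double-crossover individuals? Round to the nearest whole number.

Map distances give recombination frequencies of 0.120 and 0.240 for the two intervals.
With interference 0.34 (so coincidence = 0.66), expected double-crossover frequency = 0.120 × 0.240 × 0.66 = 0.01901.
Expected number = 0.01901 × 916 = 17.41 ≈ 17.

17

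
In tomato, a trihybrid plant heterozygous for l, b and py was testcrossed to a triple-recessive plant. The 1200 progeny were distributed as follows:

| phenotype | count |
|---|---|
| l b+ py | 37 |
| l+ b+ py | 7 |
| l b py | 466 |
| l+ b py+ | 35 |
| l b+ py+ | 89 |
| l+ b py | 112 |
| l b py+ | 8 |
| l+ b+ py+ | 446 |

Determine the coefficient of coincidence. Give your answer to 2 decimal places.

0.96

The two most frequent reciprocal classes, l b py and l+ b+ py+, are the parental types, so the F1 was l b py / l+ b+ py+.
The two rarest classes, l b py+ and l+ b+ py, are the double crossovers. Comparing them with the parentals, only the py allele has switched, so py is the middle locus and the order is l – py – b.
l–py: (201 + 15)/1200 = 0.1800; py–b: (72 + 15)/1200 = 0.0725.
Expected DCO frequency = 0.1800 × 0.0725 ≈ 0.01305; observed = 15/1200 ≈ 0.01250.
Coefficient of coincidence = 0.01250/0.01305 ≈ 0.96.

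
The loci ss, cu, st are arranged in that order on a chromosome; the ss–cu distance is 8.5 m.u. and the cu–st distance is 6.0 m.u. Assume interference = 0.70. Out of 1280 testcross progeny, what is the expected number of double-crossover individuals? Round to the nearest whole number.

2

Map distances give recombination frequencies of 0.085 and 0.060 for the two intervals.
With interference 0.70 (so coincidence = 0.30), expected double-crossover frequency = 0.085 × 0.060 × 0.30 = 0.00153.
Expected number = 0.00153 × 1280 = 1.96 ≈ 2.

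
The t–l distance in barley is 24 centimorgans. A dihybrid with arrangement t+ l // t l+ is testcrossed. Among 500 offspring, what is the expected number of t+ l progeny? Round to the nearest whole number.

A map distance of 24 centimorgans corresponds to a recombination frequency of 0.240.
The F1 is t+ l / t l+, so t+ l is a parental gamete class with expected frequency (1 − r)/2 = 0.760/2 = 0.3800.
Expected number = 0.3800 × 500 = 190.00 ≈ 190.

190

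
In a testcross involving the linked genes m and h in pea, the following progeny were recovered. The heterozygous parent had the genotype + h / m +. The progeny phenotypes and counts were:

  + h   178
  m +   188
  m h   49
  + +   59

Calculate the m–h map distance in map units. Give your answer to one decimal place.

22.8 map units

The recombinant classes are + + and m h: 59 + 49 = 108.
Recombination frequency = 108/474 = 0.2278 ≈ 22.8%, i.e. 22.8 map units.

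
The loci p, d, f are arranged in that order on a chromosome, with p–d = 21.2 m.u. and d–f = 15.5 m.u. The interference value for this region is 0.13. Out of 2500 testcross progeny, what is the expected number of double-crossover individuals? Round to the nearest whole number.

71

Map distances give recombination frequencies of 0.212 and 0.155 for the two intervals.
With interference 0.13 (so coincidence = 0.87), expected double-crossover frequency = 0.212 × 0.155 × 0.87 = 0.02859.
Expected number = 0.02859 × 2500 = 71.47 ≈ 71.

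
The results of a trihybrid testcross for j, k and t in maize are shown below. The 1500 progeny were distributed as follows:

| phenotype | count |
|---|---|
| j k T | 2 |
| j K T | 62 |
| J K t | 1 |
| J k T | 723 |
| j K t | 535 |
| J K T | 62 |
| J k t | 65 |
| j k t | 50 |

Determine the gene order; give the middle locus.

The two most frequent reciprocal classes, J k T and j K t, are the parental types, so the F1 was J k T / j K t.
The two rarest classes, j k T and J K t, are the double crossovers. Comparing them with the parentals, only the j allele has switched, so j is the middle locus and the order is t – j – k.

j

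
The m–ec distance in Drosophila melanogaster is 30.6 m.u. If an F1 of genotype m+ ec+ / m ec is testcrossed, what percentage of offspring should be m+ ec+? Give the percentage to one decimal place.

A map distance of 30.6 m.u. corresponds to a recombination frequency of 0.306.
The F1 is m+ ec+ / m ec, so m+ ec+ is a parental gamete class with expected frequency (1 − r)/2 = 0.694/2 = 0.3470.
That is 0.3470 = 34.7% of the progeny.

34.7%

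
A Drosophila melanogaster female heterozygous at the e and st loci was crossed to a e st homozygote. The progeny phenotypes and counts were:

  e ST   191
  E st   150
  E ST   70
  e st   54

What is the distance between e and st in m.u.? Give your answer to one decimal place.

26.7 m.u.

The two most frequent classes, E st (150) and e ST (191), are the parental types, so the F1 was E st / e ST.
The recombinant classes are E ST and e st: 70 + 54 = 124.
Recombination frequency = 124/465 = 0.2667 ≈ 26.7%, i.e. 26.7 m.u.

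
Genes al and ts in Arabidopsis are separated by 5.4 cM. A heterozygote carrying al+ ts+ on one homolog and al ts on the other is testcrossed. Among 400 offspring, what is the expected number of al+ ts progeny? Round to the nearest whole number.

A map distance of 5.4 cM corresponds to a recombination frequency of 0.054.
The F1 is al+ ts+ / al ts, so al+ ts is a recombinant gamete class with expected frequency r/2 = 0.054/2 = 0.0270.
Expected number = 0.0270 × 400 = 10.80 ≈ 11.

11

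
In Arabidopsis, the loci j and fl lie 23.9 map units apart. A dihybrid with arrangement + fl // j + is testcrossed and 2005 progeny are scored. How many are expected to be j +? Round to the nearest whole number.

A map distance of 23.9 map units corresponds to a recombination frequency of 0.239.
The F1 is + fl / j +, so j + is a parental gamete class with expected frequency (1 − r)/2 = 0.761/2 = 0.3805.
Expected number = 0.3805 × 2005 = 762.90 ≈ 763.

763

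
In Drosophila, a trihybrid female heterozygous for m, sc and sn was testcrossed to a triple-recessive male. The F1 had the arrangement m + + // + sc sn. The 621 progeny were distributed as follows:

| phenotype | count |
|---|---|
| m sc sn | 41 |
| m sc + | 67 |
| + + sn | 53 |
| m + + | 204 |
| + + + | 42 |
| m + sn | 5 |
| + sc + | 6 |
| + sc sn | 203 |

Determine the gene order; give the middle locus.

The two rarest classes, m + sn and + sc +, are the double crossovers. Comparing them with the parentals, only the sn allele has switched, so sn is the middle locus and the order is sc – sn – m.

sn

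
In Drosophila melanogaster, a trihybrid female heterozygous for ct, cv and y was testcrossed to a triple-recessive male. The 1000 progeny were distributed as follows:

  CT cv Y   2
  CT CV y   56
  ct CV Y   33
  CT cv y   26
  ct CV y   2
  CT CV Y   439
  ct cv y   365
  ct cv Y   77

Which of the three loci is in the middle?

The two most frequent reciprocal classes, CT CV Y and ct cv y, are the parental types, so the F1 was CT CV Y / ct cv y.
The two rarest classes, CT cv Y and ct CV y, are the double crossovers. Comparing them with the parentals, only the cv allele has switched, so cv is the middle locus and the order is ct – cv – y.

cv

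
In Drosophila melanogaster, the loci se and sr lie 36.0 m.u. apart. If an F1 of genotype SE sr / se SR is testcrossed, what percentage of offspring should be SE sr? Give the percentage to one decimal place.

32.0%

A map distance of 36.0 m.u. corresponds to a recombination frequency of 0.360.
The F1 is SE sr / se SR, so SE sr is a parental gamete class with expected frequency (1 − r)/2 = 0.640/2 = 0.3200.
That is 0.3200 = 32.0% of the progeny.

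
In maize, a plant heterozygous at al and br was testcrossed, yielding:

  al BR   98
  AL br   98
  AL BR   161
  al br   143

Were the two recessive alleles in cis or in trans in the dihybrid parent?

cis

The two most frequent classes are AL BR (161) and al br (143); these are the parental (non-recombinant) types.
So the F1 carried AL BR on one chromosome and al br on the other — the recessive alleles are on the same chromosome (cis / coupling).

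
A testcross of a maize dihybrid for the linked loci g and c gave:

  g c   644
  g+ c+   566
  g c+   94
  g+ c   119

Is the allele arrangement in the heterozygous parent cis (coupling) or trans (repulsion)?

cis

The two most frequent classes are g+ c+ (566) and g c (644); these are the parental (non-recombinant) types.
So the F1 carried g+ c+ on one chromosome and g c on the other — the recessive alleles are on the same chromosome (cis / coupling).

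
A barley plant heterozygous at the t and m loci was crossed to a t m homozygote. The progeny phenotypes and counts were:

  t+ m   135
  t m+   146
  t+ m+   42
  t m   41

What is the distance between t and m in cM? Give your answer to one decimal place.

22.8 cM

The two most frequent classes, t+ m (135) and t m+ (146), are the parental types, so the F1 was t+ m / t m+.
The recombinant classes are t+ m+ and t m: 42 + 41 = 83.
Recombination frequency = 83/364 = 0.2280 ≈ 22.8%, i.e. 22.8 cM.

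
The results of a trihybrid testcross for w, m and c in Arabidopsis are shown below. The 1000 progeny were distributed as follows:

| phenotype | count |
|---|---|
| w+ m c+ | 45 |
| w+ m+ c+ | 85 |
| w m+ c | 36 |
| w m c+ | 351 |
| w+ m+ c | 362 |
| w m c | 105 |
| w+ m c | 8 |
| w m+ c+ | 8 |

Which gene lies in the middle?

The two most frequent reciprocal classes, w m c+ and w+ m+ c, are the parental types, so the F1 was w m c+ / w+ m+ c.
The two rarest classes, w m+ c+ and w+ m c, are the double crossovers. Comparing them with the parentals, only the m allele has switched, so m is the middle locus and the order is c – m – w.

m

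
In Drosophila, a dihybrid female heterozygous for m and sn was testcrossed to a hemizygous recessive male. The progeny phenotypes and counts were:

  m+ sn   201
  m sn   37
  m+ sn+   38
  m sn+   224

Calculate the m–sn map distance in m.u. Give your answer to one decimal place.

The two most frequent classes, m+ sn (201) and m sn+ (224), are the parental types, so the F1 was m+ sn / m sn+.
The recombinant classes are m+ sn+ and m sn: 38 + 37 = 75.
Recombination frequency = 75/500 = 0.1500 ≈ 15.0%, i.e. 15.0 m.u.

15.0 m.u.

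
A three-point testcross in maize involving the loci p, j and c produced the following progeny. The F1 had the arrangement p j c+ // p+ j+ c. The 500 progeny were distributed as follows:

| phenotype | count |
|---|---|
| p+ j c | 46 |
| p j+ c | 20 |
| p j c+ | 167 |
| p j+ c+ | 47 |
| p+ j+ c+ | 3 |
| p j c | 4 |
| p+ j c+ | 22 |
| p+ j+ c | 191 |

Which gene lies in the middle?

c

The two rarest classes, p j c and p+ j+ c+, are the double crossovers. Comparing them with the parentals, only the c allele has switched, so c is the middle locus and the order is p – c – j.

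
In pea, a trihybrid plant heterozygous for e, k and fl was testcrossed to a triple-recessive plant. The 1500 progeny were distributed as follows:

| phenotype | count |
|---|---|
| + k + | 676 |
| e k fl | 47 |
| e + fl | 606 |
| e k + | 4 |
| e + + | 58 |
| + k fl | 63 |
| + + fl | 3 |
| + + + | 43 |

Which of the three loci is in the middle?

The two most frequent reciprocal classes, + k + and e + fl, are the parental types, so the F1 was + k + / e + fl.
The two rarest classes, e k + and + + fl, are the double crossovers. Comparing them with the parentals, only the e allele has switched, so e is the middle locus and the order is k – e – fl.

e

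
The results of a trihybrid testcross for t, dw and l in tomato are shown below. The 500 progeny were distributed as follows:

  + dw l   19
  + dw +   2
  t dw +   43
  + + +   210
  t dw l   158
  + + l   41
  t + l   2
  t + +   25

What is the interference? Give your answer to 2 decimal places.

0.53

The two most frequent reciprocal classes, t dw l and + + +, are the parental types, so the F1 was t dw l / + + +.
The two rarest classes, t + l and + dw +, are the double crossovers. Comparing them with the parentals, only the dw allele has switched, so dw is the middle locus and the order is t – dw – l.
t–dw: (44 + 4)/500 = 0.0960; dw–l: (84 + 4)/500 = 0.1760.
Expected DCO frequency = 0.0960 × 0.1760 ≈ 0.01690; observed = 4/500 ≈ 0.00800.
Coefficient of coincidence = 0.00800/0.01690 ≈ 0.47; interference = 1 − 0.47 = 0.53.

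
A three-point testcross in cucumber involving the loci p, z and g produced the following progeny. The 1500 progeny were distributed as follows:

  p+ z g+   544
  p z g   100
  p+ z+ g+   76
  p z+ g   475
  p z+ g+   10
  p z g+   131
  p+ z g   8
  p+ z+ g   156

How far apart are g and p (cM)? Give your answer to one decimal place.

20.3 cM

The two most frequent reciprocal classes, p z+ g and p+ z g+, are the parental types, so the F1 was p z+ g / p+ z g+.
The two rarest classes, p z+ g+ and p+ z g, are the double crossovers. Comparing them with the parentals, only the g allele has switched, so g is the middle locus and the order is p – g – z.
Crossovers in the p–g interval produce the single-crossover classes p+ z+ g and p z g+ (156 + 131 = 287) plus the double crossovers (18).
RF(p–g) = (287 + 18) / 1500 = 305/1500 = 0.2033 → 20.3 cM.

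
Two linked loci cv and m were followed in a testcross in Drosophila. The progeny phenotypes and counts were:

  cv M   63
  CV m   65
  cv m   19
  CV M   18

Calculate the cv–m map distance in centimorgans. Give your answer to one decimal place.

22.4 centimorgans

The two most frequent classes, CV m (65) and cv M (63), are the parental types, so the F1 was CV m / cv M.
The recombinant classes are CV M and cv m: 18 + 19 = 37.
Recombination frequency = 37/165 = 0.2242 ≈ 22.4%, i.e. 22.4 centimorgans.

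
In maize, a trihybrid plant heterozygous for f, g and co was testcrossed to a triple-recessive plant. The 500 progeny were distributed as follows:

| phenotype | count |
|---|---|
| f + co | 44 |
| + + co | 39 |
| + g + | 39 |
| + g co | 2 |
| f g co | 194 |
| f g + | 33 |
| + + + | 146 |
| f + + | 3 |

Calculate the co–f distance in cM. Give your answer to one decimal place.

The two most frequent reciprocal classes, f g co and + + +, are the parental types, so the F1 was f g co / + + +.
The two rarest classes, + g co and f + +, are the double crossovers. Comparing them with the parentals, only the f allele has switched, so f is the middle locus and the order is g – f – co.
Crossovers in the f–co interval produce the single-crossover classes f g + and + + co (33 + 39 = 72) plus the double crossovers (5).
RF(f–co) = (72 + 5) / 500 = 77/500 = 0.1540 → 15.4 cM.

15.4 cM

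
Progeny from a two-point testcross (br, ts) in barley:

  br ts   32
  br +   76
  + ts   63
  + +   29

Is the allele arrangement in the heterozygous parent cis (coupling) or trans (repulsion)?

trans

The two most frequent classes are + ts (63) and br + (76); these are the parental (non-recombinant) types.
So the F1 carried + ts on one chromosome and br + on the other — the recessive alleles are on opposite chromosomes (trans / repulsion).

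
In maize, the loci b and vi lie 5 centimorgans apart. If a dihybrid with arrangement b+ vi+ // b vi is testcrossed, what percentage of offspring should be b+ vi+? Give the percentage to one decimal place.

A map distance of 5 centimorgans corresponds to a recombination frequency of 0.050.
The F1 is b+ vi+ / b vi, so b+ vi+ is a parental gamete class with expected frequency (1 − r)/2 = 0.950/2 = 0.4750.
That is 0.4750 = 47.5% of the progeny.

47.5%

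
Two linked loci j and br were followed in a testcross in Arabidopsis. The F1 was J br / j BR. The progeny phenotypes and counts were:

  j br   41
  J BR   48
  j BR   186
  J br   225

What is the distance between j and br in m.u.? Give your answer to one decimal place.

17.8 m.u.

The recombinant classes are J BR and j br: 48 + 41 = 89.
Recombination frequency = 89/500 = 0.1780 ≈ 17.8%, i.e. 17.8 m.u.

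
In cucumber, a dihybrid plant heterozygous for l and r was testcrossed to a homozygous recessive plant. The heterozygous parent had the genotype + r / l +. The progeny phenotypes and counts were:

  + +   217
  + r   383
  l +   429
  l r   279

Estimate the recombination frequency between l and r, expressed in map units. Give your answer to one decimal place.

37.9 map units

The recombinant classes are + + and l r: 217 + 279 = 496.
Recombination frequency = 496/1308 = 0.3792 ≈ 37.9%, i.e. 37.9 map units.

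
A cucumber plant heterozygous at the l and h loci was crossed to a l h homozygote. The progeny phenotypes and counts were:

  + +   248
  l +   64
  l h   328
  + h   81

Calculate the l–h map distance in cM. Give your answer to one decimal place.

20.1 cM

The two most frequent classes, + + (248) and l h (328), are the parental types, so the F1 was + + / l h.
The recombinant classes are + h and l +: 81 + 64 = 145.
Recombination frequency = 145/721 = 0.2011 ≈ 20.1%, i.e. 20.1 cM.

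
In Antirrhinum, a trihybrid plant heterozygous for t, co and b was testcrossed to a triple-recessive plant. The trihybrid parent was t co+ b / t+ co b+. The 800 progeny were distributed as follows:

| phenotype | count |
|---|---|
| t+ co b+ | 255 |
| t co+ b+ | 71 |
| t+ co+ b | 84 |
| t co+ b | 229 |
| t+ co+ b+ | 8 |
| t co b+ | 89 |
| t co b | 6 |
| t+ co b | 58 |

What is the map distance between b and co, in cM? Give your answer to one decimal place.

The two rarest classes, t co b and t+ co+ b+, are the double crossovers. Comparing them with the parentals, only the co allele has switched, so co is the middle locus and the order is t – co – b.
Crossovers in the co–b interval produce the single-crossover classes t co+ b+ and t+ co b (71 + 58 = 129) plus the double crossovers (14).
RF(co–b) = (129 + 14) / 800 = 143/800 = 0.1787 → 17.9 cM.

17.9 cM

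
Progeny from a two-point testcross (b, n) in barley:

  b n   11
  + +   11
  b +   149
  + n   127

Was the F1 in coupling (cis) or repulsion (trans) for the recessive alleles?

The two most frequent classes are + n (127) and b + (149); these are the parental (non-recombinant) types.
So the F1 carried + n on one chromosome and b + on the other — the recessive alleles are on opposite chromosomes (trans / repulsion).

trans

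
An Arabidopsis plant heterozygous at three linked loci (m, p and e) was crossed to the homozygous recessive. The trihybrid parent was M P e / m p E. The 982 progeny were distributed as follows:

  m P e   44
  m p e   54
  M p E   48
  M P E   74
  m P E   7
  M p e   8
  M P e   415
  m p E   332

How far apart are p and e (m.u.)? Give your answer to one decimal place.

14.6 m.u.

The two rarest classes, M p e and m P E, are the double crossovers. Comparing them with the parentals, only the p allele has switched, so p is the middle locus and the order is m – p – e.
Crossovers in the p–e interval produce the single-crossover classes M P E and m p e (74 + 54 = 128) plus the double crossovers (15).
RF(p–e) = (128 + 15) / 982 = 143/982 = 0.1456 → 14.6 m.u.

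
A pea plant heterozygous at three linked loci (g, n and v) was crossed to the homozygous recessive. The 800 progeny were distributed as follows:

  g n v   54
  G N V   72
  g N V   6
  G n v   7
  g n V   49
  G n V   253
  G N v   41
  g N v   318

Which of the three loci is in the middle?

v

The two most frequent reciprocal classes, G n V and g N v, are the parental types, so the F1 was G n V / g N v.
The two rarest classes, G n v and g N V, are the double crossovers. Comparing them with the parentals, only the v allele has switched, so v is the middle locus and the order is g – v – n.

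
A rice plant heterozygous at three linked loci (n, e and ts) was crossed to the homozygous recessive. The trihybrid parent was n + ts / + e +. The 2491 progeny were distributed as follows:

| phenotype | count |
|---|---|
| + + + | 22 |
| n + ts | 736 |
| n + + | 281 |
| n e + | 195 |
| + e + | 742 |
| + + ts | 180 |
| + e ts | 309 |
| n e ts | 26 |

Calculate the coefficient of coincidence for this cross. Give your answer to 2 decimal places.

The two rarest classes, n e ts and + + +, are the double crossovers. Comparing them with the parentals, only the e allele has switched, so e is the middle locus and the order is ts – e – n.
ts–e: (590 + 48)/2491 = 0.2561; e–n: (375 + 48)/2491 = 0.1698.
Expected DCO frequency = 0.2561 × 0.1698 ≈ 0.04349; observed = 48/2491 ≈ 0.01927.
Coefficient of coincidence = 0.01927/0.04349 ≈ 0.44.

0.44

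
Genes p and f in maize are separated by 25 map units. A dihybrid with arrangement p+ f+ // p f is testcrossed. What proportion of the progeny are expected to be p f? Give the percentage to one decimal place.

37.5%

A map distance of 25 map units corresponds to a recombination frequency of 0.250.
The F1 is p+ f+ / p f, so p f is a parental gamete class with expected frequency (1 − r)/2 = 0.750/2 = 0.3750.
That is 0.3750 = 37.5% of the progeny.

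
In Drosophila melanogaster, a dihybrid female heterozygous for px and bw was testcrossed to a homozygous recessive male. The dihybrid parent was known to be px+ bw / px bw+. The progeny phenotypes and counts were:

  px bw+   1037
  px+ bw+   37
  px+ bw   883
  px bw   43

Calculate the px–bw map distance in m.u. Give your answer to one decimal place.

The recombinant classes are px+ bw+ and px bw: 37 + 43 = 80.
Recombination frequency = 80/2000 = 0.0400 ≈ 4.0%, i.e. 4.0 m.u.

4.0 m.u.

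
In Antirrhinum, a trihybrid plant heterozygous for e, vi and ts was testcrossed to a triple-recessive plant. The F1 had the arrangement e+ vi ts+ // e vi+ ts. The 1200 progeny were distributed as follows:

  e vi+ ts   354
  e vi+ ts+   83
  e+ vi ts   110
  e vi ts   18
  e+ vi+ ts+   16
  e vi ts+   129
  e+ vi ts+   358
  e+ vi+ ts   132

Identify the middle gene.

The two rarest classes, e+ vi+ ts+ and e vi ts, are the double crossovers. Comparing them with the parentals, only the vi allele has switched, so vi is the middle locus and the order is ts – vi – e.

vi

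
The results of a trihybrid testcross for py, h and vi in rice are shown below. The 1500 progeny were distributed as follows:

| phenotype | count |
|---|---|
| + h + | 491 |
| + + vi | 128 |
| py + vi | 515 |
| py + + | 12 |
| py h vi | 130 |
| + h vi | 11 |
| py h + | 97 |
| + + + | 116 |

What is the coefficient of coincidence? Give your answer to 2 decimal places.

The two most frequent reciprocal classes, + h + and py + vi, are the parental types, so the F1 was + h + / py + vi.
The two rarest classes, + h vi and py + +, are the double crossovers. Comparing them with the parentals, only the vi allele has switched, so vi is the middle locus and the order is h – vi – py.
h–vi: (246 + 23)/1500 = 0.1793; vi–py: (225 + 23)/1500 = 0.1653.
Expected DCO frequency = 0.1793 × 0.1653 ≈ 0.02964; observed = 23/1500 ≈ 0.01533.
Coefficient of coincidence = 0.01533/0.02964 ≈ 0.52.

0.52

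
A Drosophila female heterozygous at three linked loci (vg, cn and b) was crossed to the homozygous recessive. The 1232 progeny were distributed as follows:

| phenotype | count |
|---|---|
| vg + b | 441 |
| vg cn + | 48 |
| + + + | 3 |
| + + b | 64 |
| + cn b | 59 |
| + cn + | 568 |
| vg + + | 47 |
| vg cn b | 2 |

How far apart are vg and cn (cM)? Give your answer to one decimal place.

The two most frequent reciprocal classes, vg + b and + cn +, are the parental types, so the F1 was vg + b / + cn +.
The two rarest classes, vg cn b and + + +, are the double crossovers. Comparing them with the parentals, only the cn allele has switched, so cn is the middle locus and the order is b – cn – vg.
Crossovers in the cn–vg interval produce the single-crossover classes + + b and vg cn + (64 + 48 = 112) plus the double crossovers (5).
RF(cn–vg) = (112 + 5) / 1232 = 117/1232 = 0.0950 → 9.5 cM.

9.5 cM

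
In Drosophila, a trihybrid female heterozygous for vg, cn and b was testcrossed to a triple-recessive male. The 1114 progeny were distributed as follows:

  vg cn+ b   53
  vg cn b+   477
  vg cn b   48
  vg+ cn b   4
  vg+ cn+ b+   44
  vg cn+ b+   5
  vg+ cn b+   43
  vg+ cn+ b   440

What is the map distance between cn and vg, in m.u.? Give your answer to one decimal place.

9.4 m.u.

The two most frequent reciprocal classes, vg+ cn+ b and vg cn b+, are the parental types, so the F1 was vg+ cn+ b / vg cn b+.
The two rarest classes, vg+ cn b and vg cn+ b+, are the double crossovers. Comparing them with the parentals, only the cn allele has switched, so cn is the middle locus and the order is b – cn – vg.
Crossovers in the cn–vg interval produce the single-crossover classes vg cn+ b and vg+ cn b+ (53 + 43 = 96) plus the double crossovers (9).
RF(cn–vg) = (96 + 9) / 1114 = 105/1114 = 0.0943 → 9.4 m.u.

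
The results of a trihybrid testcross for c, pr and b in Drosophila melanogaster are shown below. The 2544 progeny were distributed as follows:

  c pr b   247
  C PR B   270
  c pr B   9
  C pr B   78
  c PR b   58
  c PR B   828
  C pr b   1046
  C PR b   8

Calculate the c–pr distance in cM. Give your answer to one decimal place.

The two most frequent reciprocal classes, c PR B and C pr b, are the parental types, so the F1 was c PR B / C pr b.
The two rarest classes, c pr B and C PR b, are the double crossovers. Comparing them with the parentals, only the pr allele has switched, so pr is the middle locus and the order is c – pr – b.
Crossovers in the c–pr interval produce the single-crossover classes C PR B and c pr b (270 + 247 = 517) plus the double crossovers (17).
RF(c–pr) = (517 + 17) / 2544 = 534/2544 = 0.2099 → 21.0 cM.

21.0 cM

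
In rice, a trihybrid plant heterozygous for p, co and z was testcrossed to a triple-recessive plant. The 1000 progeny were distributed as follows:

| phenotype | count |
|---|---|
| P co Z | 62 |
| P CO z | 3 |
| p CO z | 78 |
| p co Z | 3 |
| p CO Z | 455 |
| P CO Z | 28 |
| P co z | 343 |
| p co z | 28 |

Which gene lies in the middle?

co

The two most frequent reciprocal classes, p CO Z and P co z, are the parental types, so the F1 was p CO Z / P co z.
The two rarest classes, p co Z and P CO z, are the double crossovers. Comparing them with the parentals, only the co allele has switched, so co is the middle locus and the order is z – co – p.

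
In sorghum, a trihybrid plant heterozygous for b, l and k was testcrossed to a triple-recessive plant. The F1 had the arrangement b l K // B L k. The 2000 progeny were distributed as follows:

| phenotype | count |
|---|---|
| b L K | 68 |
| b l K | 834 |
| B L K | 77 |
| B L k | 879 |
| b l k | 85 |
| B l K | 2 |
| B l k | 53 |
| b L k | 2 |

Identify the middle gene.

The two rarest classes, B l K and b L k, are the double crossovers. Comparing them with the parentals, only the b allele has switched, so b is the middle locus and the order is k – b – l.

b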